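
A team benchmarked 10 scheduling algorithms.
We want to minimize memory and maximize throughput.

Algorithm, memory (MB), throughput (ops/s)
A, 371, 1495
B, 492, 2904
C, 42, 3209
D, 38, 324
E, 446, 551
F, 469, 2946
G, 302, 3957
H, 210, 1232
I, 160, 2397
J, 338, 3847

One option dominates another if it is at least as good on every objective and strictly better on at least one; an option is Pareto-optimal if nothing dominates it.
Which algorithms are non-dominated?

A: dominated by C (memory 42≤371, throughput 3209≥1495).
B: dominated by C (memory 42≤492, throughput 3209≥2904).
C: not dominated.
D: not dominated (best memory).
E: dominated by A (memory 371≤446, throughput 1495≥551).
F: dominated by C (memory 42≤469, throughput 3209≥2946).
G: not dominated (best throughput).
H: dominated by C (memory 42≤210, throughput 3209≥1232).
I: dominated by C (memory 42≤160, throughput 3209≥2397).
J: dominated by G (memory 302≤338, throughput 3957≥3847).

C, D, G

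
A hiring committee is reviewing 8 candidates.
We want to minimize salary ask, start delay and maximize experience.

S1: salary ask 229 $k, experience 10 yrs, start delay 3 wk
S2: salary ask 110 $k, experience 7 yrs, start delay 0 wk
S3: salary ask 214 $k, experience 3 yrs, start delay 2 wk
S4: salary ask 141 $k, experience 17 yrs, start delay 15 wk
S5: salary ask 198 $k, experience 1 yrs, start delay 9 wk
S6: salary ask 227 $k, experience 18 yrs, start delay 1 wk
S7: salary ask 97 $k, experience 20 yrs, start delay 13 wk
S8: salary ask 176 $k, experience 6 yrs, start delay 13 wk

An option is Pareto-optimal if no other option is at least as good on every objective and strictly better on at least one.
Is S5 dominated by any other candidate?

S2 vs S5: salary ask 110≤198, experience 7≥1, start delay 0≤9 — S2 is at least as good on every objective and strictly better on at least one, so S2 dominates S5.

Yes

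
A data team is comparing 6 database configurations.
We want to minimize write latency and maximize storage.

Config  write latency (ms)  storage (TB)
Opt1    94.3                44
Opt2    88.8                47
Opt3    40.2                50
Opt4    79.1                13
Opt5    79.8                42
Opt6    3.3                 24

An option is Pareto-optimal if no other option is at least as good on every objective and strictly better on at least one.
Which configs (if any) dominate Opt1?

Opt2, Opt3

Opt2: write latency 88.8≤94.3, storage 47≥44 — dominates Opt1.
Opt3: write latency 40.2≤94.3, storage 50≥44 — dominates Opt1.
Others (Opt4, Opt5, Opt6) are each worse than Opt1 on at least one objective.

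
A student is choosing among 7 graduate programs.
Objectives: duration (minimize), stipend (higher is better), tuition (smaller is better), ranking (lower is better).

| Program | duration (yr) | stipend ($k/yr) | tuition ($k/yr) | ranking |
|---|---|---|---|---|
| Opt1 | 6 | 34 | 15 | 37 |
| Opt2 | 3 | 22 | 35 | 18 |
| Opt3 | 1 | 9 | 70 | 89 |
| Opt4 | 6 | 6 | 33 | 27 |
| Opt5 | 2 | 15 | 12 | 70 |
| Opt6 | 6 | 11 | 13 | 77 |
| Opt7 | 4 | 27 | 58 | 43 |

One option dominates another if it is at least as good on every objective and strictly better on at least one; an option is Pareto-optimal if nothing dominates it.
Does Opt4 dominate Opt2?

Opt4 vs Opt2: Opt4 is worse on duration (6 vs 3), so it does not dominate Opt2.

No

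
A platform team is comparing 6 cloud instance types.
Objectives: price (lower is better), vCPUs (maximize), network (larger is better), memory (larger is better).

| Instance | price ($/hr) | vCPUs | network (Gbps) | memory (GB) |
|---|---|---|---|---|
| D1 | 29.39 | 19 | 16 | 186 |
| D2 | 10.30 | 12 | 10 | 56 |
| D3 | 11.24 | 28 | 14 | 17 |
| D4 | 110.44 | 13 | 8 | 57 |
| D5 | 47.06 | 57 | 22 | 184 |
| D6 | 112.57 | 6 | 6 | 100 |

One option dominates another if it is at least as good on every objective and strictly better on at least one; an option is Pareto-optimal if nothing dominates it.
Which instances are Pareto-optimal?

D1, D2, D3, D5

D1: not dominated (best memory).
D2: not dominated (best price).
D3: not dominated.
D4: dominated by D1 (price 29.39≤110.44, vCPUs 19≥13, network 16≥8, memory 186≥57).
D5: not dominated (best vCPUs).
D6: dominated by D1 (price 29.39≤112.57, vCPUs 19≥6, network 16≥6, memory 186≥100).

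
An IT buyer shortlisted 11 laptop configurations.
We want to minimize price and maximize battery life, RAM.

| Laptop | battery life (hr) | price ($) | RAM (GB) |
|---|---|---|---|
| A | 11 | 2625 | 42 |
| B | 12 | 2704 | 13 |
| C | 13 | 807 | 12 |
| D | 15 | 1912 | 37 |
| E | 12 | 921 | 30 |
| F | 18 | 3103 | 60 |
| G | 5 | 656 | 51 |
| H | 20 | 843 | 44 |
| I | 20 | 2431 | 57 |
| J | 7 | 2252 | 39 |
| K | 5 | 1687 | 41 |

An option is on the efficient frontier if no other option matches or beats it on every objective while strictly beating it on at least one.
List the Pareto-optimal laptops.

A: dominated by H (battery life 20≥11, price 843≤2625, RAM 44≥42).
B: dominated by D (battery life 15≥12, price 1912≤2704, RAM 37≥13).
C: not dominated.
D: dominated by H (battery life 20≥15, price 843≤1912, RAM 44≥37).
E: dominated by H (battery life 20≥12, price 843≤921, RAM 44≥30).
F: not dominated (best RAM).
G: not dominated (best price).
H: not dominated.
I: not dominated.
J: dominated by H (battery life 20≥7, price 843≤2252, RAM 44≥39).
K: dominated by G (battery life 5≥5, price 656≤1687, RAM 51≥41).

C, F, G, H, I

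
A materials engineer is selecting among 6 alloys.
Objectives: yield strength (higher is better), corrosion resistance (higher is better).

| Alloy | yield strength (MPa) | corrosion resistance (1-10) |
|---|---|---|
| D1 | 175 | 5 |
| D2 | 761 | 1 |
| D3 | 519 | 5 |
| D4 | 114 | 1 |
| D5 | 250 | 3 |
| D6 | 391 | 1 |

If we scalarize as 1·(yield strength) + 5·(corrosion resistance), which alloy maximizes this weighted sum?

D2

D1: 1·175 + 5·5 = 200
D2: 1·761 + 5·1 = 766
D3: 1·519 + 5·5 = 544
D4: 1·114 + 5·1 = 119
D5: 1·250 + 5·3 = 265
D6: 1·391 + 5·1 = 396
Highest: D2 at 766.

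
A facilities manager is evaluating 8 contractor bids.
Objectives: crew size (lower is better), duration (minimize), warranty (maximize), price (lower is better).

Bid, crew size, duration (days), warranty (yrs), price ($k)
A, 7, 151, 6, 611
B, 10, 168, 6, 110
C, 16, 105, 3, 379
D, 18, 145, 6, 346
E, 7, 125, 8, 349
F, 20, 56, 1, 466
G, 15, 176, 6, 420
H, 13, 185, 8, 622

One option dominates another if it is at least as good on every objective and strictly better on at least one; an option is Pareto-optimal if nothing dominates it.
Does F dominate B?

F vs B: F is worse on crew size (20 vs 10), so it does not dominate B.

No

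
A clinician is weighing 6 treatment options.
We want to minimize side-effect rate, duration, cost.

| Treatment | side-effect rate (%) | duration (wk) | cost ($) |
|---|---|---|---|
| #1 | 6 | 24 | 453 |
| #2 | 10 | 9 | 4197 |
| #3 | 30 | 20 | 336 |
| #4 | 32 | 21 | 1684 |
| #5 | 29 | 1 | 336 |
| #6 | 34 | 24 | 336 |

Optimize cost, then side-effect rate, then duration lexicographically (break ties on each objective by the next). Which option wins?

#5

First minimize cost: best is 336, kept {#3, #5, #6}.
Then minimize side-effect rate: best is 29, kept {#5}.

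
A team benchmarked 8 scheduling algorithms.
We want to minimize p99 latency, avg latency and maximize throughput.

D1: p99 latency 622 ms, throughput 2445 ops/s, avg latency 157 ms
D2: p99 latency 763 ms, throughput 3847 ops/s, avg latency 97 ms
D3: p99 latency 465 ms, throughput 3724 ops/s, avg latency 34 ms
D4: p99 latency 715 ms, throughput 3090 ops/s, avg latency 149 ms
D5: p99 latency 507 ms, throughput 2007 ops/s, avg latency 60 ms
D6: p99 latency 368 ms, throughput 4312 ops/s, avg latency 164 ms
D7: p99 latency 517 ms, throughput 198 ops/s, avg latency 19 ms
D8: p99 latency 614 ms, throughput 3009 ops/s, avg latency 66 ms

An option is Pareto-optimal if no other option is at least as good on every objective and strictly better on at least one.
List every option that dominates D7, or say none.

none

D1: worse on p99 latency (622 vs 517).
D2: worse on p99 latency (763 vs 517).
D3: worse on avg latency (34 vs 19).
D4: worse on p99 latency (715 vs 517).
D5: worse on avg latency (60 vs 19).
D6: worse on avg latency (164 vs 19).
D8: worse on p99 latency (614 vs 517).
No option dominates D7.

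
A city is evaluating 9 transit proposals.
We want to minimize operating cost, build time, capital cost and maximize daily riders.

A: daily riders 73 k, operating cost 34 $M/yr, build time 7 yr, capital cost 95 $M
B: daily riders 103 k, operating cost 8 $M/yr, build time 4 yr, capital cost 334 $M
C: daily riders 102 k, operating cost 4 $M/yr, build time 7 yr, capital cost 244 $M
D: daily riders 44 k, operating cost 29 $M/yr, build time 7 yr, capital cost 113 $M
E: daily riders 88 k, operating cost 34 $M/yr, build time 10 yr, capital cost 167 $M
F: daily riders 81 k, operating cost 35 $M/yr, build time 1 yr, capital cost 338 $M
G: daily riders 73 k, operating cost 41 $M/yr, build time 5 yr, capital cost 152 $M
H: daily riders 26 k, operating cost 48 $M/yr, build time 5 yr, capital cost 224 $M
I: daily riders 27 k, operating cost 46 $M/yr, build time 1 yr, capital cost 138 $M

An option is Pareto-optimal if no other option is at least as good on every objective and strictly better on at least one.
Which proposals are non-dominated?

A: not dominated (best capital cost).
B: not dominated (best daily riders).
C: not dominated (best operating cost).
D: not dominated.
E: not dominated.
F: not dominated.
G: not dominated.
H: dominated by G (daily riders 73≥26, operating cost 41≤48, build time 5≤5, capital cost 152≤224).
I: not dominated.

A, B, C, D, E, F, G, I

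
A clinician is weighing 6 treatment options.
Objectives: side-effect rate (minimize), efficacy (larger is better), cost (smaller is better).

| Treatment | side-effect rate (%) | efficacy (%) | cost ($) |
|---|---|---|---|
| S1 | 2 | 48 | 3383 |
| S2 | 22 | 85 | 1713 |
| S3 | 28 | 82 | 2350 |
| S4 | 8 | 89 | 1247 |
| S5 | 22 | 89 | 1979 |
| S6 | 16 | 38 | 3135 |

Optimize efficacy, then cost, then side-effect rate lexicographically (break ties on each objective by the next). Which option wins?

First maximize efficacy: best is 89, kept {S4, S5}.
Then minimize cost: best is 1247, kept {S4}.

S4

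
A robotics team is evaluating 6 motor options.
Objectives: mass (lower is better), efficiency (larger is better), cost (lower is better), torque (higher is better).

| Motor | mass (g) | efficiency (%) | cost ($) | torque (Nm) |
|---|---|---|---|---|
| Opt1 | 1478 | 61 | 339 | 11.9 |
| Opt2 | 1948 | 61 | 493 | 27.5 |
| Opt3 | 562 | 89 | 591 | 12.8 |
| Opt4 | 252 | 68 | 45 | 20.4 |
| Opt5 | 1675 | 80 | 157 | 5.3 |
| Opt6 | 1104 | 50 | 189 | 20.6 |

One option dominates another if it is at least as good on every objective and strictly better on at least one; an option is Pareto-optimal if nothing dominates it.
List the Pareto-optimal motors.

Opt1: dominated by Opt4 (mass 252≤1478, efficiency 68≥61, cost 45≤339, torque 20.4≥11.9).
Opt2: not dominated (best torque).
Opt3: not dominated (best efficiency).
Opt4: not dominated (best mass).
Opt5: not dominated.
Opt6: not dominated.

Opt2, Opt3, Opt4, Opt5, Opt6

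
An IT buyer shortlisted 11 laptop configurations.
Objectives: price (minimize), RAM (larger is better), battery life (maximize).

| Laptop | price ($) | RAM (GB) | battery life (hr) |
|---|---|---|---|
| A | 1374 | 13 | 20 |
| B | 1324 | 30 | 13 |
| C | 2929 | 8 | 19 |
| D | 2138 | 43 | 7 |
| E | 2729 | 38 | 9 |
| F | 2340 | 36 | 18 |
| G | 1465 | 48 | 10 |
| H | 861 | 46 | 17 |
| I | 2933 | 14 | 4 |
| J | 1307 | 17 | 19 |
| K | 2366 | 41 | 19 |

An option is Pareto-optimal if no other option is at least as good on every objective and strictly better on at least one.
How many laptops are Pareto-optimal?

6

A: not dominated (best battery life).
B: dominated by H (price 861≤1324, RAM 46≥30, battery life 17≥13).
C: dominated by A (price 1374≤2929, RAM 13≥8, battery life 20≥19).
D: dominated by G (price 1465≤2138, RAM 48≥43, battery life 10≥7).
E: dominated by G (price 1465≤2729, RAM 48≥38, battery life 10≥9).
F: not dominated.
G: not dominated (best RAM).
H: not dominated (best price).
I: dominated by B (price 1324≤2933, RAM 30≥14, battery life 13≥4).
J: not dominated.
K: not dominated.
Pareto-optimal: A, F, G, H, J, K → 6.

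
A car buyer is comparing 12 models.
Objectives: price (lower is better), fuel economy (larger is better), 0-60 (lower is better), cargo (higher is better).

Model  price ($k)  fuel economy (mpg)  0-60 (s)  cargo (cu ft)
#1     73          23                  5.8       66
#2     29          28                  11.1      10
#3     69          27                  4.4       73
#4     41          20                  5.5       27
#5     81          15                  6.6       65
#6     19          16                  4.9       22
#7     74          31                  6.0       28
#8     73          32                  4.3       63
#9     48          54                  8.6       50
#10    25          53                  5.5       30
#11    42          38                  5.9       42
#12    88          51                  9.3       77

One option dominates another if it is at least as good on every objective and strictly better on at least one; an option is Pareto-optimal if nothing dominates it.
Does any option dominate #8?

No

#1: worse on fuel economy (23 vs 32).
#2: worse on fuel economy (28 vs 32).
#3: worse on fuel economy (27 vs 32).
#4: worse on fuel economy (20 vs 32).
#5: worse on price (81 vs 73).
#6: worse on fuel economy (16 vs 32).
#7: worse on price (74 vs 73).
#9: worse on 0-60 (8.6 vs 4.3).
#10: worse on 0-60 (5.5 vs 4.3).
#11: worse on 0-60 (5.9 vs 4.3).
#12: worse on price (88 vs 73).
No option is at least as good as #8 on every objective and strictly better on one.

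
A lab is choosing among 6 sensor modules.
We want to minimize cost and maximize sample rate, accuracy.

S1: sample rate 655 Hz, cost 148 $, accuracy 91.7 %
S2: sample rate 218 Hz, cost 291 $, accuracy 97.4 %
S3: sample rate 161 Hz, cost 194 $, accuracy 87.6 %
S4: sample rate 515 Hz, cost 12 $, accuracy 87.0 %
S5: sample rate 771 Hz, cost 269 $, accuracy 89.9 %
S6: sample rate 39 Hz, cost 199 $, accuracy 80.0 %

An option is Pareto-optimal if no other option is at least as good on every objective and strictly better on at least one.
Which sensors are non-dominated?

S1: not dominated.
S2: not dominated (best accuracy).
S3: dominated by S1 (sample rate 655≥161, cost 148≤194, accuracy 91.7≥87.6).
S4: not dominated (best cost).
S5: not dominated (best sample rate).
S6: dominated by S1 (sample rate 655≥39, cost 148≤199, accuracy 91.7≥80.0).

S1, S2, S4, S5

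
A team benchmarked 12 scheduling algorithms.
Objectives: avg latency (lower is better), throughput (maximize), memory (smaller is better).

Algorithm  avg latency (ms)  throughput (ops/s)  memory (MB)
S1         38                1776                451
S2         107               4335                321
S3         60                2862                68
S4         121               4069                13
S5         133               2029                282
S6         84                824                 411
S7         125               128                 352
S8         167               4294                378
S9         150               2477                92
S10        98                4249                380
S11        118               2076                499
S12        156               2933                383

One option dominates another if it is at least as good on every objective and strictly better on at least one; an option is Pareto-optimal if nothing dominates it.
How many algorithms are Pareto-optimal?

5

S1: not dominated (best avg latency).
S2: not dominated (best throughput).
S3: not dominated.
S4: not dominated (best memory).
S5: dominated by S3 (avg latency 60≤133, throughput 2862≥2029, memory 68≤282).
S6: dominated by S3 (avg latency 60≤84, throughput 2862≥824, memory 68≤411).
S7: dominated by S2 (avg latency 107≤125, throughput 4335≥128, memory 321≤352).
S8: dominated by S2 (avg latency 107≤167, throughput 4335≥4294, memory 321≤378).
S9: dominated by S3 (avg latency 60≤150, throughput 2862≥2477, memory 68≤92).
S10: not dominated.
S11: dominated by S2 (avg latency 107≤118, throughput 4335≥2076, memory 321≤499).
S12: dominated by S2 (avg latency 107≤156, throughput 4335≥2933, memory 321≤383).
Pareto-optimal: S1, S2, S3, S4, S10 → 5.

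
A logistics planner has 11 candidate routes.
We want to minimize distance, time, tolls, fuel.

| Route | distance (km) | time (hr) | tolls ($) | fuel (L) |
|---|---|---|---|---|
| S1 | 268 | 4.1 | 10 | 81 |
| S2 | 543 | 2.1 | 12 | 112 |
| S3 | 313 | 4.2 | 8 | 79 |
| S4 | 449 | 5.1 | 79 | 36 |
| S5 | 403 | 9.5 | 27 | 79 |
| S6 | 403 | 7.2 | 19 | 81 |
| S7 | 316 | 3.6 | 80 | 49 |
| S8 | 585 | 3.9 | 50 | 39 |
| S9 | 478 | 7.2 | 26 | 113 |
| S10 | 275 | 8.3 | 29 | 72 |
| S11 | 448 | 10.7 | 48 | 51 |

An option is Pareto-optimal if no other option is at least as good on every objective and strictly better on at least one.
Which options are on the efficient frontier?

S1, S2, S3, S4, S7, S8, S10, S11

S1: not dominated (best distance).
S2: not dominated (best time).
S3: not dominated (best tolls).
S4: not dominated (best fuel).
S5: dominated by S3 (distance 313≤403, time 4.2≤9.5, tolls 8≤27, fuel 79≤79).
S6: dominated by S1 (distance 268≤403, time 4.1≤7.2, tolls 10≤19, fuel 81≤81).
S7: not dominated.
S8: not dominated.
S9: dominated by S1 (distance 268≤478, time 4.1≤7.2, tolls 10≤26, fuel 81≤113).
S10: not dominated.
S11: not dominated.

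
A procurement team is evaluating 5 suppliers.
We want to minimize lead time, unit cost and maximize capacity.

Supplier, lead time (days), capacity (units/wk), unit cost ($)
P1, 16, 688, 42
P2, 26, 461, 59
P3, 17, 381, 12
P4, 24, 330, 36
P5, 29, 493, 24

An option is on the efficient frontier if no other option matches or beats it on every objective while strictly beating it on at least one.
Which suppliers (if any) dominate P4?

P3

P3: lead time 17≤24, capacity 381≥330, unit cost 12≤36 — dominates P4.
Others (P1, P2, P5) are each worse than P4 on at least one objective.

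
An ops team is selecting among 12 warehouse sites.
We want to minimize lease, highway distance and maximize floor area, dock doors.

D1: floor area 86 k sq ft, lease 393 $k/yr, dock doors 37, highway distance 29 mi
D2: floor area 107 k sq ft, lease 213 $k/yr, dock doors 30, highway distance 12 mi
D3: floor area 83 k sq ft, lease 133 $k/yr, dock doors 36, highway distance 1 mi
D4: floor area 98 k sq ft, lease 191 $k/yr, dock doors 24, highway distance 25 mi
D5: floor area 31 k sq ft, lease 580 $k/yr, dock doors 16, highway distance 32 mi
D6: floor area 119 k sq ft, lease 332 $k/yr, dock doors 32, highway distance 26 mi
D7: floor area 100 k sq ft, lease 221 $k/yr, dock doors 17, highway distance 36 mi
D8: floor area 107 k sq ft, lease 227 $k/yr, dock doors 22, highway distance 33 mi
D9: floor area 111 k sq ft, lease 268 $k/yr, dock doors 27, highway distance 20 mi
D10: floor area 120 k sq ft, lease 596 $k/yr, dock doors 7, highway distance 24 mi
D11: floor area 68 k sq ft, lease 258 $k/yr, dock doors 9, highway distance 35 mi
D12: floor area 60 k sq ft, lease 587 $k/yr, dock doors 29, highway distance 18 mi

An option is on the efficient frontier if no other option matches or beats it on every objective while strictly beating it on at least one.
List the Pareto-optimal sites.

D1, D2, D3, D4, D6, D9, D10

D1: not dominated (best dock doors).
D2: not dominated.
D3: not dominated (best lease).
D4: not dominated.
D5: dominated by D1 (floor area 86≥31, lease 393≤580, dock doors 37≥16, highway distance 29≤32).
D6: not dominated.
D7: dominated by D2 (floor area 107≥100, lease 213≤221, dock doors 30≥17, highway distance 12≤36).
D8: dominated by D2 (floor area 107≥107, lease 213≤227, dock doors 30≥22, highway distance 12≤33).
D9: not dominated.
D10: not dominated (best floor area).
D11: dominated by D2 (floor area 107≥68, lease 213≤258, dock doors 30≥9, highway distance 12≤35).
D12: dominated by D2 (floor area 107≥60, lease 213≤587, dock doors 30≥29, highway distance 12≤18).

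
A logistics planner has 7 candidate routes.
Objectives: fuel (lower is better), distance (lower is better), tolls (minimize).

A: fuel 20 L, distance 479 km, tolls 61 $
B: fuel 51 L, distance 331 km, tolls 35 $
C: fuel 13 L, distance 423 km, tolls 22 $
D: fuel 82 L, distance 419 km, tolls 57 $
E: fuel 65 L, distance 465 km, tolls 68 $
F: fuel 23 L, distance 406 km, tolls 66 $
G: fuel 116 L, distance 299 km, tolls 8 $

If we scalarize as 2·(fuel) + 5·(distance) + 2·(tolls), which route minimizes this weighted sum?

A: 2·20 + 5·479 + 2·61 = 2557
B: 2·51 + 5·331 + 2·35 = 1827
C: 2·13 + 5·423 + 2·22 = 2185
D: 2·82 + 5·419 + 2·57 = 2373
E: 2·65 + 5·465 + 2·68 = 2591
F: 2·23 + 5·406 + 2·66 = 2208
G: 2·116 + 5·299 + 2·8 = 1743
Lowest: G at 1743.

G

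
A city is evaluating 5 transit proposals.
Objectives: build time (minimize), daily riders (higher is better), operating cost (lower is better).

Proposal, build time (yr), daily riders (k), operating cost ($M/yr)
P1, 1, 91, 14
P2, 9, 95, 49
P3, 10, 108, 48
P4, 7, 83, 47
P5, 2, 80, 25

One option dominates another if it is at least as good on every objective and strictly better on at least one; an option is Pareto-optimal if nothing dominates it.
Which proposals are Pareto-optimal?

P1, P2, P3

P1: not dominated (best build time).
P2: not dominated.
P3: not dominated (best daily riders).
P4: dominated by P1 (build time 1≤7, daily riders 91≥83, operating cost 14≤47).
P5: dominated by P1 (build time 1≤2, daily riders 91≥80, operating cost 14≤25).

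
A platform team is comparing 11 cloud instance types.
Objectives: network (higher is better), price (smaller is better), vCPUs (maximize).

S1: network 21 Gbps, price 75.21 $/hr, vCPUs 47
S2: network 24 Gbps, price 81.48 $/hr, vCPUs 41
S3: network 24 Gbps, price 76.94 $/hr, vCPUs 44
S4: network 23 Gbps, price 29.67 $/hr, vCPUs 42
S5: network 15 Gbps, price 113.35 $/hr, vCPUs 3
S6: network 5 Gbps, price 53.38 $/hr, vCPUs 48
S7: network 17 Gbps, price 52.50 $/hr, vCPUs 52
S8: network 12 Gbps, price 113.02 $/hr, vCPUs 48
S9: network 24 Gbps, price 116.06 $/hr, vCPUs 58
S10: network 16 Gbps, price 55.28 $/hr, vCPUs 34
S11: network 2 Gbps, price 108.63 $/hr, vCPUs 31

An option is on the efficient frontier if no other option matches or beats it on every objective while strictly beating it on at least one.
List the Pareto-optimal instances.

S1, S3, S4, S7, S9

S1: not dominated.
S2: dominated by S3 (network 24≥24, price 76.94≤81.48, vCPUs 44≥41).
S3: not dominated.
S4: not dominated (best price).
S5: dominated by S1 (network 21≥15, price 75.21≤113.35, vCPUs 47≥3).
S6: dominated by S7 (network 17≥5, price 52.50≤53.38, vCPUs 52≥48).
S7: not dominated.
S8: dominated by S7 (network 17≥12, price 52.50≤113.02, vCPUs 52≥48).
S9: not dominated (best vCPUs).
S10: dominated by S4 (network 23≥16, price 29.67≤55.28, vCPUs 42≥34).
S11: dominated by S1 (network 21≥2, price 75.21≤108.63, vCPUs 47≥31).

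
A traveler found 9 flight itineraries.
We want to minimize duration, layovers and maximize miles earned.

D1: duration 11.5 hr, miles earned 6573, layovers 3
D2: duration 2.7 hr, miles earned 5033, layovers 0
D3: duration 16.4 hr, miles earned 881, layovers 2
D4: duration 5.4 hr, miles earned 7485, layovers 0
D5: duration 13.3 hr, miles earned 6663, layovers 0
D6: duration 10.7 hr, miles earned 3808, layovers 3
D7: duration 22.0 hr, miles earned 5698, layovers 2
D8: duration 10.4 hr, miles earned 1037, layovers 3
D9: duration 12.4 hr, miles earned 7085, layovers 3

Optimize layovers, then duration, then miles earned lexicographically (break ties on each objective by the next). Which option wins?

D2

First minimize layovers: best is 0, kept {D2, D4, D5}.
Then minimize duration: best is 2.7, kept {D2}.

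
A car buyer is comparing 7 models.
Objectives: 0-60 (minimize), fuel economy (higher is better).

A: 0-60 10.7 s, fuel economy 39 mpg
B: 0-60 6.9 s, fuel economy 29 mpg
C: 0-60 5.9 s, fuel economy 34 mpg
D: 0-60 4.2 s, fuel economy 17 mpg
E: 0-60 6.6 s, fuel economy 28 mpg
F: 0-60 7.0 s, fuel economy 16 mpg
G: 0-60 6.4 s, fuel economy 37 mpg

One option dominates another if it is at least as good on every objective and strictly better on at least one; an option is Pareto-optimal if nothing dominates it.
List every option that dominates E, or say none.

C, G

C: 0-60 5.9≤6.6, fuel economy 34≥28 — dominates E.
G: 0-60 6.4≤6.6, fuel economy 37≥28 — dominates E.
Others (A, B, D, F) are each worse than E on at least one objective.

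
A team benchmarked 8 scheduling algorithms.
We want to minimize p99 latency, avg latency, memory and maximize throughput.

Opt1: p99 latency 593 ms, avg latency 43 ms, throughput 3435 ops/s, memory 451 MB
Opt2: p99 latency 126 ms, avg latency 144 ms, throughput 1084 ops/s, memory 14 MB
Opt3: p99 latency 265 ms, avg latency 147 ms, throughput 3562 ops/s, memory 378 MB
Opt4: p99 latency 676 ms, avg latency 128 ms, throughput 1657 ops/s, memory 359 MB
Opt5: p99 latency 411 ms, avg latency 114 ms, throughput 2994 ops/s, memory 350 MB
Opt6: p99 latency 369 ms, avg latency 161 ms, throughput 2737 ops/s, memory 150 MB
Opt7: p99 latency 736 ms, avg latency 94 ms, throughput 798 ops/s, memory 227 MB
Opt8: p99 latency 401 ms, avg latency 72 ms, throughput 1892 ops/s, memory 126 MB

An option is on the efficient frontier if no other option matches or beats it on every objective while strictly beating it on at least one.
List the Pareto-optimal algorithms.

Opt1: not dominated (best avg latency).
Opt2: not dominated (best p99 latency).
Opt3: not dominated (best throughput).
Opt4: dominated by Opt5 (p99 latency 411≤676, avg latency 114≤128, throughput 2994≥1657, memory 350≤359).
Opt5: not dominated.
Opt6: not dominated.
Opt7: dominated by Opt8 (p99 latency 401≤736, avg latency 72≤94, throughput 1892≥798, memory 126≤227).
Opt8: not dominated.

Opt1, Opt2, Opt3, Opt5, Opt6, Opt8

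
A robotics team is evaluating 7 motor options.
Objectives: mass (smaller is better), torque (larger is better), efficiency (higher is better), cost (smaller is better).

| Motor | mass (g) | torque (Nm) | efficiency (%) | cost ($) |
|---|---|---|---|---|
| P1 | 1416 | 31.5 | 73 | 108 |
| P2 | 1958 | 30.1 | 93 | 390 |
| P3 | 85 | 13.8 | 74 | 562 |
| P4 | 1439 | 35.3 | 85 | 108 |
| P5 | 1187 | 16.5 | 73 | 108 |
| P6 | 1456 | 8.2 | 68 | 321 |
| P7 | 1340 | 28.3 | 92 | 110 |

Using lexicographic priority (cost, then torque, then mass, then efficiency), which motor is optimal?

P4

First minimize cost: best is 108, kept {P1, P4, P5}.
Then maximize torque: best is 35.3, kept {P4}.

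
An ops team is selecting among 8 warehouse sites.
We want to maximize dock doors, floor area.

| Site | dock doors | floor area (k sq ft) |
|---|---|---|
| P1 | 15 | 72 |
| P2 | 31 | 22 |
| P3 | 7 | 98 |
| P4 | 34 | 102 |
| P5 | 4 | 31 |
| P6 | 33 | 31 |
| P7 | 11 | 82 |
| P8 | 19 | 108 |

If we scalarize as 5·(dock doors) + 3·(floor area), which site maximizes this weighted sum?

P1: 5·15 + 3·72 = 291
P2: 5·31 + 3·22 = 221
P3: 5·7 + 3·98 = 329
P4: 5·34 + 3·102 = 476
P5: 5·4 + 3·31 = 113
P6: 5·33 + 3·31 = 258
P7: 5·11 + 3·82 = 301
P8: 5·19 + 3·108 = 419
Highest: P4 at 476.

P4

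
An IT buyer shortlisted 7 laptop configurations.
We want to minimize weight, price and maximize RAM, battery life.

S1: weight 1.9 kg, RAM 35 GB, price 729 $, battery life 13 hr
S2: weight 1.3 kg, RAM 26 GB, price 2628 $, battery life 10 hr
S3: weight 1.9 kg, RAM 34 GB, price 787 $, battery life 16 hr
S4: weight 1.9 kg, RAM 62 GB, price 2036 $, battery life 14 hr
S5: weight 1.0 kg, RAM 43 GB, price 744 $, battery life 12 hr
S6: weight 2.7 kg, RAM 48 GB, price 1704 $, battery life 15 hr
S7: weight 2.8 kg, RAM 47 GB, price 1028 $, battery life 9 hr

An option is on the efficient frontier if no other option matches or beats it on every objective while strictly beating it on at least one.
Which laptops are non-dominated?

S1, S3, S4, S5, S6, S7

S1: not dominated (best price).
S2: dominated by S5 (weight 1.0≤1.3, RAM 43≥26, price 744≤2628, battery life 12≥10).
S3: not dominated (best battery life).
S4: not dominated (best RAM).
S5: not dominated (best weight).
S6: not dominated.
S7: not dominated.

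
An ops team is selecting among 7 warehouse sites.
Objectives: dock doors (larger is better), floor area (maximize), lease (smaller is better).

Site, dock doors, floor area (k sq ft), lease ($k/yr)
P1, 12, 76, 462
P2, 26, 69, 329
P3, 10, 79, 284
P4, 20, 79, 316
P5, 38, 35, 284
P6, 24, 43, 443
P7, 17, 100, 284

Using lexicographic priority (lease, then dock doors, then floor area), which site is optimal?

P5

First minimize lease: best is 284, kept {P3, P5, P7}.
Then maximize dock doors: best is 38, kept {P5}.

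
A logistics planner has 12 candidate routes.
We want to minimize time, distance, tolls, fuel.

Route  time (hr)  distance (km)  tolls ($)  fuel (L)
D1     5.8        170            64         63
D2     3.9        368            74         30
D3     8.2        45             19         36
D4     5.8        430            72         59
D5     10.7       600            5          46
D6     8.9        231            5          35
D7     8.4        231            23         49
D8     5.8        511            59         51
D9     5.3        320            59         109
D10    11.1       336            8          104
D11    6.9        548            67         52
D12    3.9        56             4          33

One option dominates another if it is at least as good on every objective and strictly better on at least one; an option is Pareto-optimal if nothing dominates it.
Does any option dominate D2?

No

D1: worse on time (5.8 vs 3.9).
D3: worse on time (8.2 vs 3.9).
D4: worse on time (5.8 vs 3.9).
D5: worse on time (10.7 vs 3.9).
D6: worse on time (8.9 vs 3.9).
D7: worse on time (8.4 vs 3.9).
D8: worse on time (5.8 vs 3.9).
D9: worse on time (5.3 vs 3.9).
D10: worse on time (11.1 vs 3.9).
D11: worse on time (6.9 vs 3.9).
D12: worse on fuel (33 vs 30).
No option is at least as good as D2 on every objective and strictly better on one.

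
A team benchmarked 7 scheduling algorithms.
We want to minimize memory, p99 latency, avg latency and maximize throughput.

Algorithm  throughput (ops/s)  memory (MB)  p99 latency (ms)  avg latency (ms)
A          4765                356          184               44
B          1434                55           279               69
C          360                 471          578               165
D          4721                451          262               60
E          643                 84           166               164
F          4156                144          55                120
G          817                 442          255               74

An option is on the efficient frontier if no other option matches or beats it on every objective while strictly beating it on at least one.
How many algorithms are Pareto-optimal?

4

A: not dominated (best throughput).
B: not dominated (best memory).
C: dominated by A (throughput 4765≥360, memory 356≤471, p99 latency 184≤578, avg latency 44≤165).
D: dominated by A (throughput 4765≥4721, memory 356≤451, p99 latency 184≤262, avg latency 44≤60).
E: not dominated.
F: not dominated (best p99 latency).
G: dominated by A (throughput 4765≥817, memory 356≤442, p99 latency 184≤255, avg latency 44≤74).
Pareto-optimal: A, B, E, F → 4.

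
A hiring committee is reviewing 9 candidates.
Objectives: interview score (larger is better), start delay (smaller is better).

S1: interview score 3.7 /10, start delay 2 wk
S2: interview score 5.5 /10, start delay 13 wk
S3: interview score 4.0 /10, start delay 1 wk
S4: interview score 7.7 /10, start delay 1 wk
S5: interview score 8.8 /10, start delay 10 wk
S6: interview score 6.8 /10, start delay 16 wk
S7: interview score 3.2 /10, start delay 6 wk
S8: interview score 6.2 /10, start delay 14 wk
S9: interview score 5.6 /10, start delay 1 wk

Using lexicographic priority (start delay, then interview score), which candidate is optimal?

S4

First minimize start delay: best is 1, kept {S3, S4, S9}.
Then maximize interview score: best is 7.7, kept {S4}.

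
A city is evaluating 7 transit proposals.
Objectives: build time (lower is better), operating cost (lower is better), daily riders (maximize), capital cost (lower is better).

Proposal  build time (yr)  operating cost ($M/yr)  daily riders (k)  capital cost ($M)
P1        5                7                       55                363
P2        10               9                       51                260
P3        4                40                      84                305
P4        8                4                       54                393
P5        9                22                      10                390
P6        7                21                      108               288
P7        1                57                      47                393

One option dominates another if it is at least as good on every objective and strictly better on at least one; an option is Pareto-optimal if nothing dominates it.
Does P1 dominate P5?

Yes

P1 vs P5: build time 5≤9, operating cost 7≤22, daily riders 55≥10, capital cost 363≤390 — P1 is at least as good on every objective with at least one strict improvement.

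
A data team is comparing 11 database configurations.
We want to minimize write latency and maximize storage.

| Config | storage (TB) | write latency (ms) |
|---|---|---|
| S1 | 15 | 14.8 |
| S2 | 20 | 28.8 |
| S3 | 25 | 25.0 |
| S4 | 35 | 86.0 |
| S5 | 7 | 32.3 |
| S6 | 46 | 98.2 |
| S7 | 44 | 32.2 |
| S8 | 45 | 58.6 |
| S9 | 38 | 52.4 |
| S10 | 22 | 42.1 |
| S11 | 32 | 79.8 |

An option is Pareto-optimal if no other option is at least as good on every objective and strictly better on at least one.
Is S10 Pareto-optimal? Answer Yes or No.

S3 vs S10: storage 25≥22, write latency 25.0≤42.1 — S3 is at least as good on every objective and strictly better on at least one, so S3 dominates S10.

No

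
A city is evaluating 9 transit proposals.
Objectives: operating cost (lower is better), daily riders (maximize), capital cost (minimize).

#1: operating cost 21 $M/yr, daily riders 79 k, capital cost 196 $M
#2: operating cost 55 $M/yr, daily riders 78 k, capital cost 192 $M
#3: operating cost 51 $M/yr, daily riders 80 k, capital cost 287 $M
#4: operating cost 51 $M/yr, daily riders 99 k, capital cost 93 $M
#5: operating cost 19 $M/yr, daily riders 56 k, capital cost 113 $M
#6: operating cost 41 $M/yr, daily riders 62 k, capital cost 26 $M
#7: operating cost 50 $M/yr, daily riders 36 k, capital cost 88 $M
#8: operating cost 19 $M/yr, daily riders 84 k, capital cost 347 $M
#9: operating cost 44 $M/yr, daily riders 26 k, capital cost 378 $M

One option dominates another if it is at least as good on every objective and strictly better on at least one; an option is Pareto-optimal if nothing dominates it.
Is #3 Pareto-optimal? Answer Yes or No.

No

#4 vs #3: operating cost 51≤51, daily riders 99≥80, capital cost 93≤287 — #4 is at least as good on every objective and strictly better on at least one, so #4 dominates #3.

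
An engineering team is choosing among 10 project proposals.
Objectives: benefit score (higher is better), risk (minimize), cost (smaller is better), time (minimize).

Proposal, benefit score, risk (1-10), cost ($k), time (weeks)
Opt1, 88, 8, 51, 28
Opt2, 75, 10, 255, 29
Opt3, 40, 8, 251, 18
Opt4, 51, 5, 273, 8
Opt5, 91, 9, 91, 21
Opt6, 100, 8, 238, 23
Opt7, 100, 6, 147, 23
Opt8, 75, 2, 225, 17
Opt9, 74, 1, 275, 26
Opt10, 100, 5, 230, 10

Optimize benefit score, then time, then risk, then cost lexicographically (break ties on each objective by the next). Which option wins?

Opt10

First maximize benefit score: best is 100, kept {Opt6, Opt7, Opt10}.
Then minimize time: best is 10, kept {Opt10}.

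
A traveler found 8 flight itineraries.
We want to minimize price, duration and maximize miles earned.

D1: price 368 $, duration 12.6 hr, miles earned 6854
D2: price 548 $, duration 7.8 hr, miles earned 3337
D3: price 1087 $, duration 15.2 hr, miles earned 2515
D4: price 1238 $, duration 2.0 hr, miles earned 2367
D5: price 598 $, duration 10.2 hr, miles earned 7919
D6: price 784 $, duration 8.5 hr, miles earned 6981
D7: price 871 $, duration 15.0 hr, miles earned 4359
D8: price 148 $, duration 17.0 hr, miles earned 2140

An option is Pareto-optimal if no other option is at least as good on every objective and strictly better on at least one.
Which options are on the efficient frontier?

D1: not dominated.
D2: not dominated.
D3: dominated by D1 (price 368≤1087, duration 12.6≤15.2, miles earned 6854≥2515).
D4: not dominated (best duration).
D5: not dominated (best miles earned).
D6: not dominated.
D7: dominated by D1 (price 368≤871, duration 12.6≤15.0, miles earned 6854≥4359).
D8: not dominated (best price).

D1, D2, D4, D5, D6, D8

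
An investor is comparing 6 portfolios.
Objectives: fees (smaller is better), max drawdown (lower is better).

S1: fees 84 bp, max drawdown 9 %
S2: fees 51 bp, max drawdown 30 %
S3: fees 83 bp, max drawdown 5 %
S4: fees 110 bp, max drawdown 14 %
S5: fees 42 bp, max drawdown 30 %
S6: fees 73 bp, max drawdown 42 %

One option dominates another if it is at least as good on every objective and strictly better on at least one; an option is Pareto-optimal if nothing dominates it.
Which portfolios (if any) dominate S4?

S1, S3

S1: fees 84≤110, max drawdown 9≤14 — dominates S4.
S3: fees 83≤110, max drawdown 5≤14 — dominates S4.
Others (S2, S5, S6) are each worse than S4 on at least one objective.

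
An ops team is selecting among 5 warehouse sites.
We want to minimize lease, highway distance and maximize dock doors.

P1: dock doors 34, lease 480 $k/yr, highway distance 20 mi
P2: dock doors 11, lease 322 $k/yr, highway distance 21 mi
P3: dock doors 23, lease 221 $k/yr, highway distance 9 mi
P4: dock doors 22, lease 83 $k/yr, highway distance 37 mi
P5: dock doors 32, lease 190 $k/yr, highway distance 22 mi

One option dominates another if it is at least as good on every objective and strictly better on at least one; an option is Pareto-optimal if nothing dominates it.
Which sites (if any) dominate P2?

P3

P3: dock doors 23≥11, lease 221≤322, highway distance 9≤21 — dominates P2.
Others (P1, P4, P5) are each worse than P2 on at least one objective.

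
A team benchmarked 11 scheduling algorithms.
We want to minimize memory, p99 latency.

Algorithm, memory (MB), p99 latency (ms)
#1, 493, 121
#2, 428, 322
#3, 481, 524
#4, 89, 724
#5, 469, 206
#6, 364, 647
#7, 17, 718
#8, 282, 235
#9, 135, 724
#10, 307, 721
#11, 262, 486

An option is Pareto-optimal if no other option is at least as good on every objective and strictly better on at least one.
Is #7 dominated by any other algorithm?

#1: worse on memory (493 vs 17).
#2: worse on memory (428 vs 17).
#3: worse on memory (481 vs 17).
#4: worse on memory (89 vs 17).
#5: worse on memory (469 vs 17).
#6: worse on memory (364 vs 17).
#8: worse on memory (282 vs 17).
#9: worse on memory (135 vs 17).
#10: worse on memory (307 vs 17).
#11: worse on memory (262 vs 17).
No option is at least as good as #7 on every objective and strictly better on one.

No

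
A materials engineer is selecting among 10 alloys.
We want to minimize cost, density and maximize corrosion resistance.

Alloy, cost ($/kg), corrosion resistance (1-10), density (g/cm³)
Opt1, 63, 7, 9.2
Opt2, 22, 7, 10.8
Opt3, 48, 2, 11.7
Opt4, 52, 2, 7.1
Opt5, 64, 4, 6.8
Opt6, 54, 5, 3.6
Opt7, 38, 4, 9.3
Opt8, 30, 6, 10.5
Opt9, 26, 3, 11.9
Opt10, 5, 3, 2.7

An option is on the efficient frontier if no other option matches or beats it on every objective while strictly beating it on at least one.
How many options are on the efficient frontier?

6

Opt1: not dominated.
Opt2: not dominated.
Opt3: dominated by Opt2 (cost 22≤48, corrosion resistance 7≥2, density 10.8≤11.7).
Opt4: dominated by Opt10 (cost 5≤52, corrosion resistance 3≥2, density 2.7≤7.1).
Opt5: dominated by Opt6 (cost 54≤64, corrosion resistance 5≥4, density 3.6≤6.8).
Opt6: not dominated.
Opt7: not dominated.
Opt8: not dominated.
Opt9: dominated by Opt2 (cost 22≤26, corrosion resistance 7≥3, density 10.8≤11.9).
Opt10: not dominated (best cost).
Pareto-optimal: Opt1, Opt2, Opt6, Opt7, Opt8, Opt10 → 6.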